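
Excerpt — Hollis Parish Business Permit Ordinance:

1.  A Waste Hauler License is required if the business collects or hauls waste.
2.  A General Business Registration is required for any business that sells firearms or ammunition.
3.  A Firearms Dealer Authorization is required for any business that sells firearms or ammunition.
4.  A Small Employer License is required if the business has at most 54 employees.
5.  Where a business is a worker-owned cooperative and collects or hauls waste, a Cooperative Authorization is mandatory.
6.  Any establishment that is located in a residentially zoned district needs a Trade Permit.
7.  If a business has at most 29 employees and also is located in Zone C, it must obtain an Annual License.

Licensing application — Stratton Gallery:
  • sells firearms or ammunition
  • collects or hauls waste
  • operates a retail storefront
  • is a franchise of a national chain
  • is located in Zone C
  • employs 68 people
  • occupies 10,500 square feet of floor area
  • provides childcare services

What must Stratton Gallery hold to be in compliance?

1. collects or hauls waste → Waste Hauler License required.
2. sells firearms or ammunition → General Business Registration required.
3. sells firearms or ammunition → Firearms Dealer Authorization required.
4. employees 68 > 54 → Small Employer License not required.
5. is a franchise of a national chain (not: is a worker-owned cooperative); collects or hauls waste → Cooperative Authorization not required.
6. is located in Zone C (not: is located in a residentially zoned district) → Trade Permit not required.
7. employees 68 > 29; is located in Zone C → Annual License not required.

Firearms Dealer Authorization, General Business Registration, Waste Hauler License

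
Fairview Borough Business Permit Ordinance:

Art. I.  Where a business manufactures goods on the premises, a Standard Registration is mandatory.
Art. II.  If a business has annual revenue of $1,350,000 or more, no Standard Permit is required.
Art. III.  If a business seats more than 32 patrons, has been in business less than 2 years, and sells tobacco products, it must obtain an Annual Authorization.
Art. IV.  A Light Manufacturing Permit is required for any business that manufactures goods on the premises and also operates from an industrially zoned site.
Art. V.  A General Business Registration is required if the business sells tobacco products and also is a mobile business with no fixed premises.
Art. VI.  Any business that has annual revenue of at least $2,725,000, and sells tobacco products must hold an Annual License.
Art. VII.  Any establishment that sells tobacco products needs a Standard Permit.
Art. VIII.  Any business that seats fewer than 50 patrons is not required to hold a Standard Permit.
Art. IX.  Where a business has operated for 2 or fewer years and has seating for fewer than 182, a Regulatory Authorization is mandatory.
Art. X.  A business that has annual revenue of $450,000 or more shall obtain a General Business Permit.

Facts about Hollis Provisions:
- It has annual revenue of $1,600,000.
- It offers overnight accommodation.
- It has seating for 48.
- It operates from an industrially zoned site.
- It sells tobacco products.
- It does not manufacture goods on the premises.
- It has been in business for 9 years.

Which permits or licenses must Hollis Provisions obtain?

Art. I. does not manufacture goods on the premises → Standard Registration not required.
Art. II. revenue $1,600,000 ≥ $1,350,000 → exempt from Standard Permit.
Art. III. seating 48 > 32; years in business 9 ≥ 2; sells tobacco products → Annual Authorization not required.
Art. IV. does not manufacture goods on the premises; operates from an industrially zoned site → Light Manufacturing Permit not required.
Art. V. sells tobacco products; operates from an industrially zoned site (not: is a mobile business with no fixed premises) → General Business Registration not required.
Art. VI. revenue $1,600,000 < $2,725,000; sells tobacco products → Annual License not required.
Art. VII. sells tobacco products → Standard Permit required.
Art. VIII. seating 48 < 50 → exempt from Standard Permit.
Art. IX. years in business 9 > 2; seating 48 < 182 → Regulatory Authorization not required.
Art. X. revenue $1,600,000 ≥ $450,000 → General Business Permit required.

General Business Permit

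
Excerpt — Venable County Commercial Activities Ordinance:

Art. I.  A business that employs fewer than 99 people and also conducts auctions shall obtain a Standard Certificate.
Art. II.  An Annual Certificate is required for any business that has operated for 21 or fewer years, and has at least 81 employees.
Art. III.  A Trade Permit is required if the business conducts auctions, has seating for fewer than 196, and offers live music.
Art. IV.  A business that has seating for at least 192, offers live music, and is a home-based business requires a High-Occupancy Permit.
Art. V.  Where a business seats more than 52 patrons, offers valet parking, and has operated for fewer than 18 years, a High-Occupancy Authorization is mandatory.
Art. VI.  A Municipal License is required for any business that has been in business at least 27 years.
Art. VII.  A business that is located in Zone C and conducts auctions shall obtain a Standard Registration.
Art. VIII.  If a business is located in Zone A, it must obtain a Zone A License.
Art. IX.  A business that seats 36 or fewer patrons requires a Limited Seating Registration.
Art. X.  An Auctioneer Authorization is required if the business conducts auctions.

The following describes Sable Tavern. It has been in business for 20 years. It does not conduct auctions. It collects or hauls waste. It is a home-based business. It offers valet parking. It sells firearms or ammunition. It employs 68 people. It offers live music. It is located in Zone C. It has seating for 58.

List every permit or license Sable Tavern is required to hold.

Art. I. employees 68 < 99; does not conduct auctions → Standard Certificate not required.
Art. II. years in business 20 ≤ 21; employees 68 < 81 → Annual Certificate not required.
Art. III. does not conduct auctions; seating 58 < 196; offers live music → Trade Permit not required.
Art. IV. seating 58 < 192; offers live music; is a home-based business → High-Occupancy Permit not required.
Art. V. seating 58 > 52; offers valet parking; years in business 20 ≥ 18 → High-Occupancy Authorization not required.
Art. VI. years in business 20 < 27 → Municipal License not required.
Art. VII. is located in Zone C; does not conduct auctions → Standard Registration not required.
Art. VIII. is located in Zone C (not: is located in Zone A) → Zone A License not required.
Art. IX. seating 58 > 36 → Limited Seating Registration not required.
Art. X. does not conduct auctions → Auctioneer Authorization not required.

None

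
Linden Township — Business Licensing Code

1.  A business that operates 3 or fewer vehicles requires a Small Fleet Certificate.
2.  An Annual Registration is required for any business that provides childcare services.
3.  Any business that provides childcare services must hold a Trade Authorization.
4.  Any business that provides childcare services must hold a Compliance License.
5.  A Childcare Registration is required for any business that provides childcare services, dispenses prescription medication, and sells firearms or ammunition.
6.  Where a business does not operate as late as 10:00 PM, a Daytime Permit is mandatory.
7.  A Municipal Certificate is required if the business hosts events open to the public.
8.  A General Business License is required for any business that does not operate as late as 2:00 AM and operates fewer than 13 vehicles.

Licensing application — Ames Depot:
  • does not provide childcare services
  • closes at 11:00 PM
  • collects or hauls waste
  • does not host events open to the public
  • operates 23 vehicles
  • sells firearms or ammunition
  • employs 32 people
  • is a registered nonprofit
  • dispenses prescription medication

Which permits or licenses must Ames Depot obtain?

1. vehicles 23 > 3 → Small Fleet Certificate not required.
2. does not provide childcare services → Annual Registration not required.
3. does not provide childcare services → Trade Authorization not required.
4. does not provide childcare services → Compliance License not required.
5. does not provide childcare services; dispenses prescription medication; sells firearms or ammunition → Childcare Registration not required.
6. closes 11:00 PM, after 10:00 PM → Daytime Permit not required.
7. does not host events open to the public → Municipal Certificate not required.
8. closes 11:00 PM, at/before 2:00 AM; vehicles 23 ≥ 13 → General Business License not required.

None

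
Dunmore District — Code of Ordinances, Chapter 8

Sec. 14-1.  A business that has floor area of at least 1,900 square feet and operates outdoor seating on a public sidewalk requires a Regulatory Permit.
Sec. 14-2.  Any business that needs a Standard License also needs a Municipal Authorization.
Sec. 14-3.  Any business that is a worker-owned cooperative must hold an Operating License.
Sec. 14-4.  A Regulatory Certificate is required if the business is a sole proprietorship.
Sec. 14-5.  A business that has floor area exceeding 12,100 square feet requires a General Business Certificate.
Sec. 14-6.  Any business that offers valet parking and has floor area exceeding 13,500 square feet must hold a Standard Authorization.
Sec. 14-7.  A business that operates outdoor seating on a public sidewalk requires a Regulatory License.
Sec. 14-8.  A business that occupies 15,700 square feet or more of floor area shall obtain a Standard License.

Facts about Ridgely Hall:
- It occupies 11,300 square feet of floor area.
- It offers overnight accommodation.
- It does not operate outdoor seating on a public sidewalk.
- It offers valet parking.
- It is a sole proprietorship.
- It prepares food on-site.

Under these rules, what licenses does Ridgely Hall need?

Sec. 14-1. floor area 11,300 square feet ≥ 1,900 square feet; does not operate outdoor seating on a public sidewalk → Regulatory Permit not required.
Sec. 14-2. Standard License is not required → no effect.
Sec. 14-3. is a sole proprietorship (not: is a worker-owned cooperative) → Operating License not required.
Sec. 14-4. is a sole proprietorship → Regulatory Certificate required.
Sec. 14-5. floor area 11,300 square feet ≤ 12,100 square feet → General Business Certificate not required.
Sec. 14-6. offers valet parking; floor area 11,300 square feet ≤ 13,500 square feet → Standard Authorization not required.
Sec. 14-7. does not operate outdoor seating on a public sidewalk → Regulatory License not required.
Sec. 14-8. floor area 11,300 square feet < 15,700 square feet → Standard License not required.

Regulatory Certificate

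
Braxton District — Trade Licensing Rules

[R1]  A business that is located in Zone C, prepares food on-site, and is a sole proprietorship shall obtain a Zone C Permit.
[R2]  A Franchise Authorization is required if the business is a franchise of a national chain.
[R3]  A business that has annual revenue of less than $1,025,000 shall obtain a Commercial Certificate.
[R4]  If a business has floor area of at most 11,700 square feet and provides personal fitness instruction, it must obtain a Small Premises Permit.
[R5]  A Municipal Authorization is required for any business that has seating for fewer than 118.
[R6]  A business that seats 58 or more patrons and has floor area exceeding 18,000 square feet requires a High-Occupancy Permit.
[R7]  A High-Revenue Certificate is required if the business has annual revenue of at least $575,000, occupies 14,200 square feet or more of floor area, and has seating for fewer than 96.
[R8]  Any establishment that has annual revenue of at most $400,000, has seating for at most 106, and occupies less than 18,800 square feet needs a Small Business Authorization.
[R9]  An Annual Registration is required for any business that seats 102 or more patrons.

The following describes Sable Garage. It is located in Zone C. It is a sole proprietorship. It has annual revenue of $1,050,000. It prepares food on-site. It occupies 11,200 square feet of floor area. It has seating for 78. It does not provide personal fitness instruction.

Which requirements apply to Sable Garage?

Municipal Authorization, Zone C Permit

[R1] is located in Zone C; prepares food on-site; is a sole proprietorship → Zone C Permit required.
[R2] is a sole proprietorship (not: is a franchise of a national chain) → Franchise Authorization not required.
[R3] revenue $1,050,000 ≥ $1,025,000 → Commercial Certificate not required.
[R4] floor area 11,200 square feet ≤ 11,700 square feet; does not provide personal fitness instruction → Small Premises Permit not required.
[R5] seating 78 < 118 → Municipal Authorization required.
[R6] seating 78 ≥ 58; floor area 11,200 square feet ≤ 18,000 square feet → High-Occupancy Permit not required.
[R7] revenue $1,050,000 ≥ $575,000; floor area 11,200 square feet < 14,200 square feet; seating 78 < 96 → High-Revenue Certificate not required.
[R8] revenue $1,050,000 > $400,000; seating 78 ≤ 106; floor area 11,200 square feet < 18,800 square feet → Small Business Authorization not required.
[R9] seating 78 < 102 → Annual Registration not required.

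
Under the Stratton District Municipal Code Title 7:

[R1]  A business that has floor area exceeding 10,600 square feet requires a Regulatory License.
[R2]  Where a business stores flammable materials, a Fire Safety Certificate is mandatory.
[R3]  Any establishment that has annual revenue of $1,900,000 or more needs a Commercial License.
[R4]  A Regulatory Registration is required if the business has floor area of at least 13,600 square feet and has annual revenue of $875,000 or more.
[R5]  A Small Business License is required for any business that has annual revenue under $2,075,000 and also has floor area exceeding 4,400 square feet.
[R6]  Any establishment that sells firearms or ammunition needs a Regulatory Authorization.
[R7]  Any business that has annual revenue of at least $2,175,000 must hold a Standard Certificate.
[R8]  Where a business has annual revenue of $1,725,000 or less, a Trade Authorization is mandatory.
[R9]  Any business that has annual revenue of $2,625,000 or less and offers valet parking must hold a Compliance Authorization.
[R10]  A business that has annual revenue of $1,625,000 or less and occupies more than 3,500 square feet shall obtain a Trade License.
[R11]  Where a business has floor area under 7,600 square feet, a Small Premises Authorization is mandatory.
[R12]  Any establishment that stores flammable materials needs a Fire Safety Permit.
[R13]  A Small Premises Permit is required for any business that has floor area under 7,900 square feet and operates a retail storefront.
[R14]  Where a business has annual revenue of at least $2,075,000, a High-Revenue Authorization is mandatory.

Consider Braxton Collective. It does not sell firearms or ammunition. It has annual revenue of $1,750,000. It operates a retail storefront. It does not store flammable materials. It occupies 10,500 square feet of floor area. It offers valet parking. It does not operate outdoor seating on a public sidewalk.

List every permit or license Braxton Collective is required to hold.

Compliance Authorization, Small Business License

[R1] floor area 10,500 square feet ≤ 10,600 square feet → Regulatory License not required.
[R2] does not store flammable materials → Fire Safety Certificate not required.
[R3] revenue $1,750,000 < $1,900,000 → Commercial License not required.
[R4] floor area 10,500 square feet < 13,600 square feet; revenue $1,750,000 ≥ $875,000 → Regulatory Registration not required.
[R5] revenue $1,750,000 < $2,075,000; floor area 10,500 square feet > 4,400 square feet → Small Business License required.
[R6] does not sell firearms or ammunition → Regulatory Authorization not required.
[R7] revenue $1,750,000 < $2,175,000 → Standard Certificate not required.
[R8] revenue $1,750,000 > $1,725,000 → Trade Authorization not required.
[R9] revenue $1,750,000 ≤ $2,625,000; offers valet parking → Compliance Authorization required.
[R10] revenue $1,750,000 > $1,625,000; floor area 10,500 square feet > 3,500 square feet → Trade License not required.
[R11] floor area 10,500 square feet ≥ 7,600 square feet → Small Premises Authorization not required.
[R12] does not store flammable materials → Fire Safety Permit not required.
[R13] floor area 10,500 square feet ≥ 7,900 square feet; operates a retail storefront → Small Premises Permit not required.
[R14] revenue $1,750,000 < $2,075,000 → High-Revenue Authorization not required.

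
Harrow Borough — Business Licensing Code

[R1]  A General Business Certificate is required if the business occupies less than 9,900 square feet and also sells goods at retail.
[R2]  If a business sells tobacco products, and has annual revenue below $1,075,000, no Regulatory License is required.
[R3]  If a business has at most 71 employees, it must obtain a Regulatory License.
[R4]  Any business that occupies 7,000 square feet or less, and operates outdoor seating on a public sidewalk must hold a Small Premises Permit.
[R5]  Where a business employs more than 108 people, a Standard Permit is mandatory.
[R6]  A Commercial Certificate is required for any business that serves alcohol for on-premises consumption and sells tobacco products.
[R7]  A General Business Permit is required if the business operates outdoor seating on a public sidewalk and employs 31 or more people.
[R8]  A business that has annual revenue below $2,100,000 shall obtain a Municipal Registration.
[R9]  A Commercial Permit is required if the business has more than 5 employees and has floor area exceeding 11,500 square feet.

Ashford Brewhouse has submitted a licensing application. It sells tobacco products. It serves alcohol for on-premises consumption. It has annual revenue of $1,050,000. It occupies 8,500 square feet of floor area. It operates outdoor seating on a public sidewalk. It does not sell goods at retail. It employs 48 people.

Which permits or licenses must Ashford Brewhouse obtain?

[R1] floor area 8,500 square feet < 9,900 square feet; does not sell goods at retail → General Business Certificate not required.
[R2] sells tobacco products; revenue $1,050,000 < $1,075,000 → exempt from Regulatory License.
[R3] employees 48 ≤ 71 → Regulatory License required.
[R4] floor area 8,500 square feet > 7,000 square feet; operates outdoor seating on a public sidewalk → Small Premises Permit not required.
[R5] employees 48 ≤ 108 → Standard Permit not required.
[R6] serves alcohol for on-premises consumption; sells tobacco products → Commercial Certificate required.
[R7] operates outdoor seating on a public sidewalk; employees 48 ≥ 31 → General Business Permit required.
[R8] revenue $1,050,000 < $2,100,000 → Municipal Registration required.
[R9] employees 48 > 5; floor area 8,500 square feet ≤ 11,500 square feet → Commercial Permit not required.

Commercial Certificate, General Business Permit, Municipal Registration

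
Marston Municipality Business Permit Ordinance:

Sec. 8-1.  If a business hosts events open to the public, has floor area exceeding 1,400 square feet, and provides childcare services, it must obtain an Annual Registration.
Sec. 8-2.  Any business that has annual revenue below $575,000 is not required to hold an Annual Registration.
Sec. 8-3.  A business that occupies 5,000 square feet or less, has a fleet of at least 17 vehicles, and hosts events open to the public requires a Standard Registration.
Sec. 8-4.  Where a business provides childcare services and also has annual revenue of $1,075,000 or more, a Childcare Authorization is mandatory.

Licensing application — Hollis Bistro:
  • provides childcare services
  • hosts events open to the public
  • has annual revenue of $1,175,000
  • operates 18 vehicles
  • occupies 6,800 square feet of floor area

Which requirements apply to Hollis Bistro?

Annual Registration, Childcare Authorization

Sec. 8-1. hosts events open to the public; floor area 6,800 square feet > 1,400 square feet; provides childcare services → Annual Registration required.
Sec. 8-2. revenue $1,175,000 ≥ $575,000 → Annual Registration exemption does not apply.
Sec. 8-3. floor area 6,800 square feet > 5,000 square feet; vehicles 18 ≥ 17; hosts events open to the public → Standard Registration not required.
Sec. 8-4. provides childcare services; revenue $1,175,000 ≥ $1,075,000 → Childcare Authorization required.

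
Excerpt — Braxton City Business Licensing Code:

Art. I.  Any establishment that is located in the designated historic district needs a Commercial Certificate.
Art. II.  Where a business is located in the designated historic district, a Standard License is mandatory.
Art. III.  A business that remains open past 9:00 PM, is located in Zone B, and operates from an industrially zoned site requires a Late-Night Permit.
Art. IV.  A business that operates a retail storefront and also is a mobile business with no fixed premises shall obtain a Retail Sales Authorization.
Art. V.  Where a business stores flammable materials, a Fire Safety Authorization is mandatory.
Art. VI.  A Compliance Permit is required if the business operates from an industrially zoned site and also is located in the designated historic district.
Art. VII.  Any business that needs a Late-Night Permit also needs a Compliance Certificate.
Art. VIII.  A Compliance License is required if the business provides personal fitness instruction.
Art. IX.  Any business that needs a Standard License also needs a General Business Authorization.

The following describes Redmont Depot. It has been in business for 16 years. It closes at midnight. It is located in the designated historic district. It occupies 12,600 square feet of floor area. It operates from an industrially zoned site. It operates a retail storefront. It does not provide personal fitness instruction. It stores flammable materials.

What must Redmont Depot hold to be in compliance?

Commercial Certificate, Compliance Permit, Fire Safety Authorization, General Business Authorization, Standard License

Art. I. is located in the designated historic district → Commercial Certificate required.
Art. II. is located in the designated historic district → Standard License required.
Art. III. closes midnight, after 9:00 PM; is located in the designated historic district (not: is located in Zone B); operates from an industrially zoned site → Late-Night Permit not required.
Art. IV. operates a retail storefront; operates from an industrially zoned site (not: is a mobile business with no fixed premises) → Retail Sales Authorization not required.
Art. V. stores flammable materials → Fire Safety Authorization required.
Art. VI. operates from an industrially zoned site; is located in the designated historic district → Compliance Permit required.
Art. VII. Late-Night Permit is not required → no effect.
Art. VIII. does not provide personal fitness instruction → Compliance License not required.
Art. IX. Standard License is required → General Business Authorization also required.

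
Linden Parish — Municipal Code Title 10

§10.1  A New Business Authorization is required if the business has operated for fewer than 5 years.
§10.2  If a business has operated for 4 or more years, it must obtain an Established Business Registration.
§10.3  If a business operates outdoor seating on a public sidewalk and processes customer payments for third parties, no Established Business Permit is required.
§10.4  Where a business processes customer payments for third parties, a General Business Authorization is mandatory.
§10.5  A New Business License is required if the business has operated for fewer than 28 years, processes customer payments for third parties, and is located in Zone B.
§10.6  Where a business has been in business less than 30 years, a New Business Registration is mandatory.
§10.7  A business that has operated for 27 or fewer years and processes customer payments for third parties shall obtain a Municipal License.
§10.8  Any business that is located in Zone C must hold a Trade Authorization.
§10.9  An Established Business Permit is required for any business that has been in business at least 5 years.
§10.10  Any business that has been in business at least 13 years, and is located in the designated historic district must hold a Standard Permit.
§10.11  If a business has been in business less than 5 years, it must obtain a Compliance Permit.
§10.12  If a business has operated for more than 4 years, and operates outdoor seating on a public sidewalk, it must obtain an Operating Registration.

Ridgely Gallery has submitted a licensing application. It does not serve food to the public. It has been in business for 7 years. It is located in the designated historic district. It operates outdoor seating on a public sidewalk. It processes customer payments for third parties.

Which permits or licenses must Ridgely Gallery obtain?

§10.1 years in business 7 ≥ 5 → New Business Authorization not required.
§10.2 years in business 7 ≥ 4 → Established Business Registration required.
§10.3 operates outdoor seating on a public sidewalk; processes customer payments for third parties → exempt from Established Business Permit.
§10.4 processes customer payments for third parties → General Business Authorization required.
§10.5 years in business 7 < 28; processes customer payments for third parties; is located in the designated historic district (not: is located in Zone B) → New Business License not required.
§10.6 years in business 7 < 30 → New Business Registration required.
§10.7 years in business 7 ≤ 27; processes customer payments for third parties → Municipal License required.
§10.8 is located in the designated historic district (not: is located in Zone C) → Trade Authorization not required.
§10.9 years in business 7 ≥ 5 → Established Business Permit required.
§10.10 years in business 7 < 13; is located in the designated historic district → Standard Permit not required.
§10.11 years in business 7 ≥ 5 → Compliance Permit not required.
§10.12 years in business 7 > 4; operates outdoor seating on a public sidewalk → Operating Registration required.

Established Business Registration, General Business Authorization, Municipal License, New Business Registration, Operating Registration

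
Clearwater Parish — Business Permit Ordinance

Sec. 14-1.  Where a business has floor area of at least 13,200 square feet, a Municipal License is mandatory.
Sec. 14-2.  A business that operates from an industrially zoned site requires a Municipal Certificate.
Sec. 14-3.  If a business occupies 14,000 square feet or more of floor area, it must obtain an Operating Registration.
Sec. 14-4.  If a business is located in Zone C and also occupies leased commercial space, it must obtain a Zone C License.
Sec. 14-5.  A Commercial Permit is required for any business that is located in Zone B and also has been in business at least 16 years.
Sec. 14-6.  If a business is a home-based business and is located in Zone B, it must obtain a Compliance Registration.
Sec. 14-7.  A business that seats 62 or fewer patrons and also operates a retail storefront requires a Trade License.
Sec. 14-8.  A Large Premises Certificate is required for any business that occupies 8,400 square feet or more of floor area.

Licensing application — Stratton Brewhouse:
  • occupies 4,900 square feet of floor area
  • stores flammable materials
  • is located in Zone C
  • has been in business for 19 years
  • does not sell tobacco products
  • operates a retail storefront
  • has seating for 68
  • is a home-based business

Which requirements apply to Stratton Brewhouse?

None

Sec. 14-1. floor area 4,900 square feet < 13,200 square feet → Municipal License not required.
Sec. 14-2. is a home-based business (not: operates from an industrially zoned site) → Municipal Certificate not required.
Sec. 14-3. floor area 4,900 square feet < 14,000 square feet → Operating Registration not required.
Sec. 14-4. is located in Zone C; is a home-based business (not: occupies leased commercial space) → Zone C License not required.
Sec. 14-5. is located in Zone C (not: is located in Zone B); years in business 19 ≥ 16 → Commercial Permit not required.
Sec. 14-6. is a home-based business; is located in Zone C (not: is located in Zone B) → Compliance Registration not required.
Sec. 14-7. seating 68 > 62; operates a retail storefront → Trade License not required.
Sec. 14-8. floor area 4,900 square feet < 8,400 square feet → Large Premises Certificate not required.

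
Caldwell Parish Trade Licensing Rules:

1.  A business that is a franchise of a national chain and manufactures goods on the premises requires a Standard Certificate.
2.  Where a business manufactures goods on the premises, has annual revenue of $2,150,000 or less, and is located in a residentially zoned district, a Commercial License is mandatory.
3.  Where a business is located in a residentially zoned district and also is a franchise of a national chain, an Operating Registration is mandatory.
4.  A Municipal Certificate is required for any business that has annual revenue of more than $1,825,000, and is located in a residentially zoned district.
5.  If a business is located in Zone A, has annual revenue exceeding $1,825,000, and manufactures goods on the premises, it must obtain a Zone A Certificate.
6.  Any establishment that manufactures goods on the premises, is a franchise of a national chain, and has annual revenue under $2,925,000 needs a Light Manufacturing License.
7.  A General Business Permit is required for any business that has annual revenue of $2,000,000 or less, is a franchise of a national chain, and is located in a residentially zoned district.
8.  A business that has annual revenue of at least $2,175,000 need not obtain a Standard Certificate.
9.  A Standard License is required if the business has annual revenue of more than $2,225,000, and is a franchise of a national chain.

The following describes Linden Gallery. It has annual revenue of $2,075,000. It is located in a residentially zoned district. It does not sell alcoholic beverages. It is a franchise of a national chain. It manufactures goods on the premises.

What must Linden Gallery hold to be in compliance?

1. is a franchise of a national chain; manufactures goods on the premises → Standard Certificate required.
2. manufactures goods on the premises; revenue $2,075,000 ≤ $2,150,000; is located in a residentially zoned district → Commercial License required.
3. is located in a residentially zoned district; is a franchise of a national chain → Operating Registration required.
4. revenue $2,075,000 > $1,825,000; is located in a residentially zoned district → Municipal Certificate required.
5. is located in a residentially zoned district (not: is located in Zone A); revenue $2,075,000 > $1,825,000; manufactures goods on the premises → Zone A Certificate not required.
6. manufactures goods on the premises; is a franchise of a national chain; revenue $2,075,000 < $2,925,000 → Light Manufacturing License required.
7. revenue $2,075,000 > $2,000,000; is a franchise of a national chain; is located in a residentially zoned district → General Business Permit not required.
8. revenue $2,075,000 < $2,175,000 → Standard Certificate exemption does not apply.
9. revenue $2,075,000 ≤ $2,225,000; is a franchise of a national chain → Standard License not required.

Commercial License, Light Manufacturing License, Municipal Certificate, Operating Registration, Standard Certificate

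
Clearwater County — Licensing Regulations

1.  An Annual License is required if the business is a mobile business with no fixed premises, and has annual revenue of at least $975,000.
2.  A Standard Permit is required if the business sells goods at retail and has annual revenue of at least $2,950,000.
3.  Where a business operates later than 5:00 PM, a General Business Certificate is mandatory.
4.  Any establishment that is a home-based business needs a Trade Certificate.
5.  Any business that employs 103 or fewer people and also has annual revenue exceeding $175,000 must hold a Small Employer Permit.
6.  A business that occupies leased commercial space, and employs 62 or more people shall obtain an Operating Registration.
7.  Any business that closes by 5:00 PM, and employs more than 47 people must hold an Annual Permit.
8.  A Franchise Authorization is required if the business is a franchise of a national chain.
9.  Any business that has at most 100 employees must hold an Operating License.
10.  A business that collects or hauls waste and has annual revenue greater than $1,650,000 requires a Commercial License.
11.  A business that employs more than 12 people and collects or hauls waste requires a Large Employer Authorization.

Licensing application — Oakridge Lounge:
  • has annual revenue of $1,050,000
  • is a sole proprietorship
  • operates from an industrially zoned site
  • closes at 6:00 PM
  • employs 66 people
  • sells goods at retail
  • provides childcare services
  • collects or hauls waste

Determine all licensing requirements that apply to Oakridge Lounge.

1. operates from an industrially zoned site (not: is a mobile business with no fixed premises); revenue $1,050,000 ≥ $975,000 → Annual License not required.
2. sells goods at retail; revenue $1,050,000 < $2,950,000 → Standard Permit not required.
3. closes 6:00 PM, after 5:00 PM → General Business Certificate required.
4. operates from an industrially zoned site (not: is a home-based business) → Trade Certificate not required.
5. employees 66 ≤ 103; revenue $1,050,000 > $175,000 → Small Employer Permit required.
6. operates from an industrially zoned site (not: occupies leased commercial space); employees 66 ≥ 62 → Operating Registration not required.
7. closes 6:00 PM, after 5:00 PM; employees 66 > 47 → Annual Permit not required.
8. is a sole proprietorship (not: is a franchise of a national chain) → Franchise Authorization not required.
9. employees 66 ≤ 100 → Operating License required.
10. collects or hauls waste; revenue $1,050,000 ≤ $1,650,000 → Commercial License not required.
11. employees 66 > 12; collects or hauls waste → Large Employer Authorization required.

General Business Certificate, Large Employer Authorization, Operating License, Small Employer Permit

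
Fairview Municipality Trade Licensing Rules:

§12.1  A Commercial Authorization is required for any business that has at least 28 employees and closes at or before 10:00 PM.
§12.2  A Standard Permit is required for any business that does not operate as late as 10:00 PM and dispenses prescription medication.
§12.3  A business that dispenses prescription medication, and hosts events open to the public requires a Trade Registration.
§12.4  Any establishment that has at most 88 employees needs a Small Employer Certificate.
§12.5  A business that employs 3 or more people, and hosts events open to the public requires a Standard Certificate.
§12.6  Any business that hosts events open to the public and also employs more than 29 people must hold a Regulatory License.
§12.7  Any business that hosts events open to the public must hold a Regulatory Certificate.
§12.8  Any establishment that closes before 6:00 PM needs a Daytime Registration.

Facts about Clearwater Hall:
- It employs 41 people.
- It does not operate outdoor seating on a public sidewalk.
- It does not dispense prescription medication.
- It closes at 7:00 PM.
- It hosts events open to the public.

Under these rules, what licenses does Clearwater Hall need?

Commercial Authorization, Regulatory Certificate, Regulatory License, Small Employer Certificate, Standard Certificate

§12.1 employees 41 ≥ 28; closes 7:00 PM, at/before 10:00 PM → Commercial Authorization required.
§12.2 closes 7:00 PM, at/before 10:00 PM; does not dispense prescription medication → Standard Permit not required.
§12.3 does not dispense prescription medication; hosts events open to the public → Trade Registration not required.
§12.4 employees 41 ≤ 88 → Small Employer Certificate required.
§12.5 employees 41 ≥ 3; hosts events open to the public → Standard Certificate required.
§12.6 hosts events open to the public; employees 41 > 29 → Regulatory License required.
§12.7 hosts events open to the public → Regulatory Certificate required.
§12.8 closes 7:00 PM, after 6:00 PM → Daytime Registration not required.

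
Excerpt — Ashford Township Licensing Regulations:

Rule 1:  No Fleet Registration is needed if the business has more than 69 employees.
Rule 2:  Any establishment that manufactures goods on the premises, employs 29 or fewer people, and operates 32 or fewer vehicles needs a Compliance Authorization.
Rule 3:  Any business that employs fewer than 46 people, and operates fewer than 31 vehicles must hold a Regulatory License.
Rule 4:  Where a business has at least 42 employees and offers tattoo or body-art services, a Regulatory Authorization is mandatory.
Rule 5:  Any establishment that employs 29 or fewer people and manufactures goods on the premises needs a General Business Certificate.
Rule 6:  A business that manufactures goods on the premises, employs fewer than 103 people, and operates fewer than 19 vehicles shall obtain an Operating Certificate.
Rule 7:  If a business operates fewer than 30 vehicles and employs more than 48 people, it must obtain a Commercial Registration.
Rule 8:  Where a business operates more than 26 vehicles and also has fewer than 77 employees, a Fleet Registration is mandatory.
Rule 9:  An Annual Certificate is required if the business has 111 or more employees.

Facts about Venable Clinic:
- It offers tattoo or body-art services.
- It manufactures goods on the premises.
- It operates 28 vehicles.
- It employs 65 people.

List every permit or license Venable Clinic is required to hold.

Rule 1: employees 65 ≤ 69 → Fleet Registration exemption does not apply.
Rule 2: manufactures goods on the premises; employees 65 > 29; vehicles 28 ≤ 32 → Compliance Authorization not required.
Rule 3: employees 65 ≥ 46; vehicles 28 < 31 → Regulatory License not required.
Rule 4: employees 65 ≥ 42; offers tattoo or body-art services → Regulatory Authorization required.
Rule 5: employees 65 > 29; manufactures goods on the premises → General Business Certificate not required.
Rule 6: manufactures goods on the premises; employees 65 < 103; vehicles 28 ≥ 19 → Operating Certificate not required.
Rule 7: vehicles 28 < 30; employees 65 > 48 → Commercial Registration required.
Rule 8: vehicles 28 > 26; employees 65 < 77 → Fleet Registration required.
Rule 9: employees 65 < 111 → Annual Certificate not required.

Commercial Registration, Fleet Registration, Regulatory Authorization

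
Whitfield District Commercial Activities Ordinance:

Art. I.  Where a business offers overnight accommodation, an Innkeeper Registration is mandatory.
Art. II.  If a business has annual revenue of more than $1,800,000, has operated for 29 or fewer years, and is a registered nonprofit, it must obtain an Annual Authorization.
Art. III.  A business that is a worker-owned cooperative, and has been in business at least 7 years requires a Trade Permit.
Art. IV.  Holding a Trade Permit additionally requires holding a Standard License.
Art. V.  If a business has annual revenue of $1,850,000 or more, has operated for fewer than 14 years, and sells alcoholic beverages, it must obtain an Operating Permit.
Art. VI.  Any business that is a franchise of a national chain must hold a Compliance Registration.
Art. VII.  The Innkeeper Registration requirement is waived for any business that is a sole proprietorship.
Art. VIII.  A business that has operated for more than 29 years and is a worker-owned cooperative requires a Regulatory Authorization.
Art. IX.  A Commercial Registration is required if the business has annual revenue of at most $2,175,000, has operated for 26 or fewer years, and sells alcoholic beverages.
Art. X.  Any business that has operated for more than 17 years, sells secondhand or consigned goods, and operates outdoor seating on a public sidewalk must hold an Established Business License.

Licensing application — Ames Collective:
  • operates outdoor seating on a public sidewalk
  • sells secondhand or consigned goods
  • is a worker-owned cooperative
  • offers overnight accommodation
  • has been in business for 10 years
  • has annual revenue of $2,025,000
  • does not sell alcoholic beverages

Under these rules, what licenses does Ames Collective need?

Art. I. offers overnight accommodation → Innkeeper Registration required.
Art. II. revenue $2,025,000 > $1,800,000; years in business 10 ≤ 29; is a worker-owned cooperative (not: is a registered nonprofit) → Annual Authorization not required.
Art. III. is a worker-owned cooperative; years in business 10 ≥ 7 → Trade Permit required.
Art. IV. Trade Permit is required → Standard License also required.
Art. V. revenue $2,025,000 ≥ $1,850,000; years in business 10 < 14; does not sell alcoholic beverages → Operating Permit not required.
Art. VI. is a worker-owned cooperative (not: is a franchise of a national chain) → Compliance Registration not required.
Art. VII. is a worker-owned cooperative (not: is a sole proprietorship) → Innkeeper Registration exemption does not apply.
Art. VIII. years in business 10 ≤ 29; is a worker-owned cooperative → Regulatory Authorization not required.
Art. IX. revenue $2,025,000 ≤ $2,175,000; years in business 10 ≤ 26; does not sell alcoholic beverages → Commercial Registration not required.
Art. X. years in business 10 ≤ 17; sells secondhand or consigned goods; operates outdoor seating on a public sidewalk → Established Business License not required.

Innkeeper Registration, Standard License, Trade Permit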